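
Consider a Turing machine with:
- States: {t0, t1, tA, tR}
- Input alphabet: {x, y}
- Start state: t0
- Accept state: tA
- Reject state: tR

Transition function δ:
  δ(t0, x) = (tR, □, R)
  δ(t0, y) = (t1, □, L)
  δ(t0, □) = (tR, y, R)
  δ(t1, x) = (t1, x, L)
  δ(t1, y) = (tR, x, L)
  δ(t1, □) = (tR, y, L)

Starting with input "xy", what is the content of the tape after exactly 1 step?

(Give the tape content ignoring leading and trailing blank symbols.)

Execution trace:
Initial: [t0]xy
Step 1: δ(t0, x) = (tR, □, R) → □[tR]y

The machine reaches the reject state tR and halts.

After 1 step, the tape (ignoring leading/trailing blanks) is: y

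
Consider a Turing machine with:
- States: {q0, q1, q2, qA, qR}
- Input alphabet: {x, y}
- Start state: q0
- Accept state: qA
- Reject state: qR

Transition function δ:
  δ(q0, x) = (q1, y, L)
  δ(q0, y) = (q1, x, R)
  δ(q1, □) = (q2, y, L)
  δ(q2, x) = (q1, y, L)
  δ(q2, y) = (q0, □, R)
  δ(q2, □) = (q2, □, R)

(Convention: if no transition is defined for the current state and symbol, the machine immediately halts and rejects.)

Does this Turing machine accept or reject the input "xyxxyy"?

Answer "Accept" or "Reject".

Execution trace:
Initial: [q0]xyxxyy
Step 1: δ(q0, x) = (q1, y, L) → [q1]□yyxxyy
Step 2: δ(q1, □) = (q2, y, L) → [q2]□yyyxxyy
Step 3: δ(q2, □) = (q2, □, R) → □[q2]yyyxxyy
Step 4: δ(q2, y) = (q0, □, R) → □□[q0]yyxxyy
Step 5: δ(q0, y) = (q1, x, R) → □□x[q1]yxxyy

No transition is defined for δ(q1, y). By convention the machine halts and rejects.

Answer: Reject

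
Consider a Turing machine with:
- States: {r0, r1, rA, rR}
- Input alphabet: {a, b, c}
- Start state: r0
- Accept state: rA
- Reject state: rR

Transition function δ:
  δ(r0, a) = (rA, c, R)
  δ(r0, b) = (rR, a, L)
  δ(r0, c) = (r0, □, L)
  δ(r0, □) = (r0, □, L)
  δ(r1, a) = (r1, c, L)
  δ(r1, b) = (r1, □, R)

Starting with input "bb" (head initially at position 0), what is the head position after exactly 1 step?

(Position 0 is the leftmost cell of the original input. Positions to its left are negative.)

Execution trace (head position shown):
Step 0: [r0]bb  (head at position 0)
Step 1: move left → [rR]□ab  (head at position -1)

After 1 step, the head is at position -1.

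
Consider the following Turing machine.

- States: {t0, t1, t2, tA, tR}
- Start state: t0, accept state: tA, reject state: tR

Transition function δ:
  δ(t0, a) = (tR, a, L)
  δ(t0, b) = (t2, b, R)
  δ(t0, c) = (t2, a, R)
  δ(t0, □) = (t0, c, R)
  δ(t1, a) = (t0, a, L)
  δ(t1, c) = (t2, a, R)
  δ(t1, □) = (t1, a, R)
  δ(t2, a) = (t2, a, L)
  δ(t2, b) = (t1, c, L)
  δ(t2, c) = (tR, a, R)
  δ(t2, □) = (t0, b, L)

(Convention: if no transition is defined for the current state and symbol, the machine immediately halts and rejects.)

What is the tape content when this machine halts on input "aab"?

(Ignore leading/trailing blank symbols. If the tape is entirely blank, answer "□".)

Execution trace:
Initial: [t0]aab
Step 1: δ(t0, a) = (tR, a, L) → [tR]□aab

The machine reaches the reject state tR and halts.

Final tape (ignoring leading/trailing blanks): aab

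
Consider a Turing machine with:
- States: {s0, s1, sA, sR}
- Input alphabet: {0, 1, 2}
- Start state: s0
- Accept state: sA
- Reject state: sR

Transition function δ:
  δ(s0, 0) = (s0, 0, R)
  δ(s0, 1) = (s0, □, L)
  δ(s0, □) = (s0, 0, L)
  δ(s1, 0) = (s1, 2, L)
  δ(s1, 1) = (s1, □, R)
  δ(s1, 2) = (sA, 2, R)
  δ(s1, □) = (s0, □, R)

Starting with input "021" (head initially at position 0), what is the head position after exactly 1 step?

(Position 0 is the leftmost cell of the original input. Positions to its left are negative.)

Execution trace (head position shown):
Step 0: [s0]021  (head at position 0)
Step 1: move right → 0[s0]21  (head at position 1)

After 1 step, the head is at position 1.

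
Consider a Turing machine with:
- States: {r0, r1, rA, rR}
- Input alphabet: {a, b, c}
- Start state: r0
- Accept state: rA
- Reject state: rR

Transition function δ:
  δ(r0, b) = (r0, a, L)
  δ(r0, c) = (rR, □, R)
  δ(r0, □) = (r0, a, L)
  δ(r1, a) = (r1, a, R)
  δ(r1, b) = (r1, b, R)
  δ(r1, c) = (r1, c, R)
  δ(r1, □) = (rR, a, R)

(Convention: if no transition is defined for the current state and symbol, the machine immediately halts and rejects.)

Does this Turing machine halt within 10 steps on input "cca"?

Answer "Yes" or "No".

Execution trace:
Initial: [r0]cca
Step 1: δ(r0, c) = (rR, □, R) → □[rR]ca

The machine reaches the reject state rR and halts.
The machine halted after 1 step (within the 10-step bound).

Answer: Yes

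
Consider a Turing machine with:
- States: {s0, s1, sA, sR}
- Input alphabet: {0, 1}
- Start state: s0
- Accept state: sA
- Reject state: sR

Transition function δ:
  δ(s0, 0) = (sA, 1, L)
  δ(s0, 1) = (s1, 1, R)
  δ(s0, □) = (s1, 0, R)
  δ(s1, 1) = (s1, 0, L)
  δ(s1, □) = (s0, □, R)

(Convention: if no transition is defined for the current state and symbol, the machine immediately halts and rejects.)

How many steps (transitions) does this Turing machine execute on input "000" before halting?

Execution trace:
Initial: [s0]000
Step 1: δ(s0, 0) = (sA, 1, L) → [sA]□100

The machine reaches the accept state sA and halts.

The machine executed 1 step before halting.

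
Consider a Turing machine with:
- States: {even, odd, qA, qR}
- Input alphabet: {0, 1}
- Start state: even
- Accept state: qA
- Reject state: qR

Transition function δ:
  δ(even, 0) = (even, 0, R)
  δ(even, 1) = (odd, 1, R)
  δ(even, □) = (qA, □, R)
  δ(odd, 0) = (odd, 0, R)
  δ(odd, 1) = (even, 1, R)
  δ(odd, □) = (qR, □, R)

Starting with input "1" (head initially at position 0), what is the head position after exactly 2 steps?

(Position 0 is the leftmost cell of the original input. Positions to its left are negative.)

Execution trace (head position shown):
Step 0: [even]1  (head at position 0)
Step 1: move right → 1[odd]□  (head at position 1)
Step 2: move right → 1□[qR]□  (head at position 2)

After 2 steps, the head is at position 2.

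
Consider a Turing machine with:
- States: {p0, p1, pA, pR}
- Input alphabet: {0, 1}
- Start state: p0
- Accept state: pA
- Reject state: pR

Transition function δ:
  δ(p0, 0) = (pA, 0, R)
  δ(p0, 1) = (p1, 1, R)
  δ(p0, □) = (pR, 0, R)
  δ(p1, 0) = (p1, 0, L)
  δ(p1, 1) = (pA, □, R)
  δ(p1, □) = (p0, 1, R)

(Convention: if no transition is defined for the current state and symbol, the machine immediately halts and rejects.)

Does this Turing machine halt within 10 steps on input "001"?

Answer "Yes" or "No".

Execution trace:
Initial: [p0]001
Step 1: δ(p0, 0) = (pA, 0, R) → 0[pA]01

The machine reaches the accept state pA and halts.
The machine halted after 1 step (within the 10-step bound).

Answer: Yes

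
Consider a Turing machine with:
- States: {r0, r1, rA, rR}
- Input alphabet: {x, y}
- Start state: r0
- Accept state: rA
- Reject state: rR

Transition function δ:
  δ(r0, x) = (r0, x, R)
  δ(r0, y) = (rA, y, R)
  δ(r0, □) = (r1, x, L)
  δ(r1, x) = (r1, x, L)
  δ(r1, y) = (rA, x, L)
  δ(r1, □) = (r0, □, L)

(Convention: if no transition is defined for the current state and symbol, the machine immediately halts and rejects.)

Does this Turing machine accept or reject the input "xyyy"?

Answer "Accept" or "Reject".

Execution trace:
Initial: [r0]xyyy
Step 1: δ(r0, x) = (r0, x, R) → x[r0]yyy
Step 2: δ(r0, y) = (rA, y, R) → xy[rA]yy

The machine reaches the accept state rA and halts.

Answer: Accept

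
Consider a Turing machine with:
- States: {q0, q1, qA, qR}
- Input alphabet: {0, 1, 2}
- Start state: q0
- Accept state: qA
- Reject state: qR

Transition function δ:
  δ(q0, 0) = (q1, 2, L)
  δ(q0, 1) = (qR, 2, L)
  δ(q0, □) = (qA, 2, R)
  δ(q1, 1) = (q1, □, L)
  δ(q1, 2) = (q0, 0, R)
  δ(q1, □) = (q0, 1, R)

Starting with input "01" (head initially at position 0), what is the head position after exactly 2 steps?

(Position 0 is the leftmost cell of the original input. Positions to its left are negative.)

Execution trace (head position shown):
Step 0: [q0]01  (head at position 0)
Step 1: move left → [q1]□21  (head at position -1)
Step 2: move right → 1[q0]21  (head at position 0)

After 2 steps, the head is at position 0.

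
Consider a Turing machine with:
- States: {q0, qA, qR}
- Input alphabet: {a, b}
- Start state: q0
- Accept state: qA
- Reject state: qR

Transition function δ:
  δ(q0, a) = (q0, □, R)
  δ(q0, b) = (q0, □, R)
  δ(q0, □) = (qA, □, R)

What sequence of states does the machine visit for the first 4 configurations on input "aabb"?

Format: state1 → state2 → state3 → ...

Execution trace:
Initial: [q0]aabb
Step 1: δ(q0, a) = (q0, □, R) → □[q0]abb
Step 2: δ(q0, a) = (q0, □, R) → □□[q0]bb
Step 3: δ(q0, b) = (q0, □, R) → □□□[q0]b

State sequence: q0 → q0 → q0 → q0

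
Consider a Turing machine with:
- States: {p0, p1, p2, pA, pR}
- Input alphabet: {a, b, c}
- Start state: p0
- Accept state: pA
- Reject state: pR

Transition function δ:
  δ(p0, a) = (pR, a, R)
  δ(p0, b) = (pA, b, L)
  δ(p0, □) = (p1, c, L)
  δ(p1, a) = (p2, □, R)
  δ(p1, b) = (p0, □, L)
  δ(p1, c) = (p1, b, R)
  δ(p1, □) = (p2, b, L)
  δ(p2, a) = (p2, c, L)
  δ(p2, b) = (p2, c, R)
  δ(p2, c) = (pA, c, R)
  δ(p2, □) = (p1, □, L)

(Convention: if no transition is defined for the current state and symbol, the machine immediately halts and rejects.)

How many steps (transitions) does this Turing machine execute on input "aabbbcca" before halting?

Execution trace:
Initial: [p0]aabbbcca
Step 1: δ(p0, a) = (pR, a, R) → a[pR]abbbcca

The machine reaches the reject state pR and halts.

The machine executed 1 step before halting.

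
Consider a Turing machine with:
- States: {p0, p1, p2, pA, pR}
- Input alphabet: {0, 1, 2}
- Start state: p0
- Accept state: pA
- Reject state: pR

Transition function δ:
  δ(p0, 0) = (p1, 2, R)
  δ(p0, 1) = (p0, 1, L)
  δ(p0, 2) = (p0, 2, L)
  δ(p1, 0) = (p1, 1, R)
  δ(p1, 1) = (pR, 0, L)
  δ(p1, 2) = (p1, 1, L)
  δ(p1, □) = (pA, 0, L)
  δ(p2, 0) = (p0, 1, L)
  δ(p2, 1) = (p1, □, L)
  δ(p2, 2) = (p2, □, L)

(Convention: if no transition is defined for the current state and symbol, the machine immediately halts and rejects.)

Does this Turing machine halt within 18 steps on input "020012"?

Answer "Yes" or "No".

Execution trace:
Initial: [p0]020012
Step 1: δ(p0, 0) = (p1, 2, R) → 2[p1]20012
Step 2: δ(p1, 2) = (p1, 1, L) → [p1]210012
Step 3: δ(p1, 2) = (p1, 1, L) → [p1]□110012
Step 4: δ(p1, □) = (pA, 0, L) → [pA]□0110012

The machine reaches the accept state pA and halts.
The machine halted after 4 steps (within the 18-step bound).

Answer: Yes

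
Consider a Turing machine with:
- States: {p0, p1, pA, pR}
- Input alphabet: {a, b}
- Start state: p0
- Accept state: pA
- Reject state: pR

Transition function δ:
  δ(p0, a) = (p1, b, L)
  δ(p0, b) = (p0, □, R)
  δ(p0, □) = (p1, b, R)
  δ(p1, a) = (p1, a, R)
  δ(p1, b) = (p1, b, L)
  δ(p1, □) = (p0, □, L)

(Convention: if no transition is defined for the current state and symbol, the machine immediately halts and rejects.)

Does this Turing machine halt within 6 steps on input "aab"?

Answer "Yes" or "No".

Execution trace:
Initial: [p0]aab
Step 1: δ(p0, a) = (p1, b, L) → [p1]□bab
Step 2: δ(p1, □) = (p0, □, L) → [p0]□□bab
Step 3: δ(p0, □) = (p1, b, R) → b[p1]□bab
Step 4: δ(p1, □) = (p0, □, L) → [p0]b□bab
Step 5: δ(p0, b) = (p0, □, R) → □[p0]□bab
Step 6: δ(p0, □) = (p1, b, R) → □b[p1]bab

The machine has not reached a halting state after 6 steps.
The machine did not halt within the 6-step bound.

Answer: No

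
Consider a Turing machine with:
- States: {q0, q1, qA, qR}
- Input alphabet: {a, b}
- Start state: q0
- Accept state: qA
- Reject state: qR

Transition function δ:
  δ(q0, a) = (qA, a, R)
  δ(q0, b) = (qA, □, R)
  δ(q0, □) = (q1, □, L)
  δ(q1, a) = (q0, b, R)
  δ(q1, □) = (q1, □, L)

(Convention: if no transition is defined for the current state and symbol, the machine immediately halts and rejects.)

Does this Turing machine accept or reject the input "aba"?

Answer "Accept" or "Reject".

Execution trace:
Initial: [q0]aba
Step 1: δ(q0, a) = (qA, a, R) → a[qA]ba

The machine reaches the accept state qA and halts.

Answer: Accept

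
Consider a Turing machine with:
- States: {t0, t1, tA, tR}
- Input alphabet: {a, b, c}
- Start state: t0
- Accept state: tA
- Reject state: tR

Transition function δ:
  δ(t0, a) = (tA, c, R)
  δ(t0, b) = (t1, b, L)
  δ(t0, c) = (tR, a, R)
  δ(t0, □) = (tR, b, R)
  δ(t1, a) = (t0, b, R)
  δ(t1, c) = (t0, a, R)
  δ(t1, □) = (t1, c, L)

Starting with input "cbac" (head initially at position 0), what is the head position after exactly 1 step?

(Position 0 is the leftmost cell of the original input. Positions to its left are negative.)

Execution trace (head position shown):
Step 0: [t0]cbac  (head at position 0)
Step 1: move right → a[tR]bac  (head at position 1)

After 1 step, the head is at position 1.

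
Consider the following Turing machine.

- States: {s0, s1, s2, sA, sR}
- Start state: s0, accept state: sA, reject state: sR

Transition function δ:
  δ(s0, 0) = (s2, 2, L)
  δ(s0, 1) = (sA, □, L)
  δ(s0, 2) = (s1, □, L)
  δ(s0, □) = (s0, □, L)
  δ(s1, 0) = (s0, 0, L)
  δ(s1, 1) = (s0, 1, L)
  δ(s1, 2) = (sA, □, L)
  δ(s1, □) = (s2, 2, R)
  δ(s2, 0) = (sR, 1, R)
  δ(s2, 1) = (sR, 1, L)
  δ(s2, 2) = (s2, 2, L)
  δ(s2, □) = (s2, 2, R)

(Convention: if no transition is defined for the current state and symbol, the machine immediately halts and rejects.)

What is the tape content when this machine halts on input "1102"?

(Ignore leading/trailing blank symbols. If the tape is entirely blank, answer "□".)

Execution trace:
Initial: [s0]1102
Step 1: δ(s0, 1) = (sA, □, L) → [sA]□□102

The machine reaches the accept state sA and halts.

Final tape (ignoring leading/trailing blanks): 102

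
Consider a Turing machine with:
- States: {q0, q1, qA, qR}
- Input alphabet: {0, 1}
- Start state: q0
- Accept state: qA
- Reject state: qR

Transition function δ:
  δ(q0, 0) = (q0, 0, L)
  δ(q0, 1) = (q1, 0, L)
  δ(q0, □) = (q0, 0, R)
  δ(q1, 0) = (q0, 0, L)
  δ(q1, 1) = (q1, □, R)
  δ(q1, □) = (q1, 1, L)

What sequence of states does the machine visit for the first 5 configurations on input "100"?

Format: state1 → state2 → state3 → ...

Execution trace:
Initial: [q0]100
Step 1: δ(q0, 1) = (q1, 0, L) → [q1]□000
Step 2: δ(q1, □) = (q1, 1, L) → [q1]□1000
Step 3: δ(q1, □) = (q1, 1, L) → [q1]□11000
Step 4: δ(q1, □) = (q1, 1, L) → [q1]□111000

State sequence: q0 → q1 → q1 → q1 → q1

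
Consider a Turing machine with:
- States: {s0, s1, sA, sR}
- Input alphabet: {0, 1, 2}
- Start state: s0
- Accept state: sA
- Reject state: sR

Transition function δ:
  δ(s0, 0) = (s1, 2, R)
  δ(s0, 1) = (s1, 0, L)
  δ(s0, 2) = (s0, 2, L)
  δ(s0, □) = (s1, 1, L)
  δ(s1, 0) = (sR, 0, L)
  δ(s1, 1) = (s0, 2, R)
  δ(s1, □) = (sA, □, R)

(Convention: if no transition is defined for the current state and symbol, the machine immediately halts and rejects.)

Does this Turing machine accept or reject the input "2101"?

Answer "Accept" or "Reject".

Execution trace:
Initial: [s0]2101
Step 1: δ(s0, 2) = (s0, 2, L) → [s0]□2101
Step 2: δ(s0, □) = (s1, 1, L) → [s1]□12101
Step 3: δ(s1, □) = (sA, □, R) → □[sA]12101

The machine reaches the accept state sA and halts.

Answer: Accept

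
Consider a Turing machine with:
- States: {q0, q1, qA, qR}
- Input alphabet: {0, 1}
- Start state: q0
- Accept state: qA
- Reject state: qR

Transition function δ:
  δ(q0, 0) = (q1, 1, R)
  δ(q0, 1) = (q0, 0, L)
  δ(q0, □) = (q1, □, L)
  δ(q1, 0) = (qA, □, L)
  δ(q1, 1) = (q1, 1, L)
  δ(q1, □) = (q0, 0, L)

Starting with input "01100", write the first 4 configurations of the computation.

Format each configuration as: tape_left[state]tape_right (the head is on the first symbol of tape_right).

Transitions applied:
Step 1: δ(q0, 0) = (q1, 1, R)
Step 2: δ(q1, 1) = (q1, 1, L)
Step 3: δ(q1, 1) = (q1, 1, L)

The first 4 configurations are:
[q0]01100 ⊢ 1[q1]1100 ⊢ [q1]11100 ⊢ [q1]□11100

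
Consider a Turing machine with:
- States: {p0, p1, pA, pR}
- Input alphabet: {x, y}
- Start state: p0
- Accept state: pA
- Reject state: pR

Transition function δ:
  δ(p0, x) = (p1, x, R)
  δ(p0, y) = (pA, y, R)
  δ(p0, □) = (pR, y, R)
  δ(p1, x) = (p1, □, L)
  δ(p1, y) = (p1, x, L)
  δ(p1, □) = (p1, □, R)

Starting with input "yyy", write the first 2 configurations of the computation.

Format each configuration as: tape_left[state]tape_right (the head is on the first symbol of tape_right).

Transitions applied:
Step 1: δ(p0, y) = (pA, y, R)

The first 2 configurations are:
[p0]yyy ⊢ y[pA]yy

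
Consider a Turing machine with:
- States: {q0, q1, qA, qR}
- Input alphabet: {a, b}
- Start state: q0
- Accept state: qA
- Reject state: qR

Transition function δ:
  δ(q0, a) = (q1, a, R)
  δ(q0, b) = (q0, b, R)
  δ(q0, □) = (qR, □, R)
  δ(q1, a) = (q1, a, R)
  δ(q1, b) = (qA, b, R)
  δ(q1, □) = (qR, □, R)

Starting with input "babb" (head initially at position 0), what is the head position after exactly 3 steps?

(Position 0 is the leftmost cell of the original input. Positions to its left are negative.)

Execution trace (head position shown):
Step 0: [q0]babb  (head at position 0)
Step 1: move right → b[q0]abb  (head at position 1)
Step 2: move right → ba[q1]bb  (head at position 2)
Step 3: move right → bab[qA]b  (head at position 3)

After 3 steps, the head is at position 3.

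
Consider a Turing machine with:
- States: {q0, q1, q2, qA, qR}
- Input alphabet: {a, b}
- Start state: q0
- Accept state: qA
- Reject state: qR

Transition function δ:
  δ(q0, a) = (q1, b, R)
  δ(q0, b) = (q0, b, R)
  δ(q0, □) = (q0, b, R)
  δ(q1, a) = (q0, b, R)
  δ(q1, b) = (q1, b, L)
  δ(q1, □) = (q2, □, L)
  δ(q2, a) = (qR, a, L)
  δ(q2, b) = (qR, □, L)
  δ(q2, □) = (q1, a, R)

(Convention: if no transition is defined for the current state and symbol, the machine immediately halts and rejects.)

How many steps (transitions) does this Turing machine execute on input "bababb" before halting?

Execution trace:
Initial: [q0]bababb
Step 1: δ(q0, b) = (q0, b, R) → b[q0]ababb
Step 2: δ(q0, a) = (q1, b, R) → bb[q1]babb
Step 3: δ(q1, b) = (q1, b, L) → b[q1]bbabb
Step 4: δ(q1, b) = (q1, b, L) → [q1]bbbabb
Step 5: δ(q1, b) = (q1, b, L) → [q1]□bbbabb
Step 6: δ(q1, □) = (q2, □, L) → [q2]□□bbbabb
Step 7: δ(q2, □) = (q1, a, R) → a[q1]□bbbabb
Step 8: δ(q1, □) = (q2, □, L) → [q2]a□bbbabb
Step 9: δ(q2, a) = (qR, a, L) → [qR]□a□bbbabb

The machine reaches the reject state qR and halts.

The machine executed 9 steps before halting.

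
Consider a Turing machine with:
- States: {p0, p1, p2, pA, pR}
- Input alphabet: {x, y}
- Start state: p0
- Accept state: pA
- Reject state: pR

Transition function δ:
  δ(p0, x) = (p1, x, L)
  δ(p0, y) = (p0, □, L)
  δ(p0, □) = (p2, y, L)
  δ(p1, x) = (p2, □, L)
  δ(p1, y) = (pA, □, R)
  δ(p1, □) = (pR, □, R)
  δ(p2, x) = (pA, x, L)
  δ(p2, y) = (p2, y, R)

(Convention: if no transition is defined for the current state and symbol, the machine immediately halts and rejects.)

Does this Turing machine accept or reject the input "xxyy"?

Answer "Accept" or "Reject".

Execution trace:
Initial: [p0]xxyy
Step 1: δ(p0, x) = (p1, x, L) → [p1]□xxyy
Step 2: δ(p1, □) = (pR, □, R) → □[pR]xxyy

The machine reaches the reject state pR and halts.

Answer: Reject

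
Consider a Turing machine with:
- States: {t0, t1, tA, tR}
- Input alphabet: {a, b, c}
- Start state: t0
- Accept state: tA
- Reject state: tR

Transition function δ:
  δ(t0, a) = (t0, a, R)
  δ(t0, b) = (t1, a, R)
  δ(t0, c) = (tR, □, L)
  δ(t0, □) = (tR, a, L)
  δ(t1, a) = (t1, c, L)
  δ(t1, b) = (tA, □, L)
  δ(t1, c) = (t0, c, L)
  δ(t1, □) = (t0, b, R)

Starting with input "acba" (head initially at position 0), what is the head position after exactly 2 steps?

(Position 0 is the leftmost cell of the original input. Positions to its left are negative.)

Execution trace (head position shown):
Step 0: [t0]acba  (head at position 0)
Step 1: move right → a[t0]cba  (head at position 1)
Step 2: move left → [tR]a□ba  (head at position 0)

After 2 steps, the head is at position 0.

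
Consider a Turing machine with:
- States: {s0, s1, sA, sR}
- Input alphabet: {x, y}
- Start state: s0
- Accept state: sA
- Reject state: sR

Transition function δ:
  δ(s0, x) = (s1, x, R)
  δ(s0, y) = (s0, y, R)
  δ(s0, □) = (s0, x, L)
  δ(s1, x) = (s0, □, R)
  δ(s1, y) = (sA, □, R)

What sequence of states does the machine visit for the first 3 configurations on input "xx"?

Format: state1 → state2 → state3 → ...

Execution trace:
Initial: [s0]xx
Step 1: δ(s0, x) = (s1, x, R) → x[s1]x
Step 2: δ(s1, x) = (s0, □, R) → x□[s0]□

State sequence: s0 → s1 → s0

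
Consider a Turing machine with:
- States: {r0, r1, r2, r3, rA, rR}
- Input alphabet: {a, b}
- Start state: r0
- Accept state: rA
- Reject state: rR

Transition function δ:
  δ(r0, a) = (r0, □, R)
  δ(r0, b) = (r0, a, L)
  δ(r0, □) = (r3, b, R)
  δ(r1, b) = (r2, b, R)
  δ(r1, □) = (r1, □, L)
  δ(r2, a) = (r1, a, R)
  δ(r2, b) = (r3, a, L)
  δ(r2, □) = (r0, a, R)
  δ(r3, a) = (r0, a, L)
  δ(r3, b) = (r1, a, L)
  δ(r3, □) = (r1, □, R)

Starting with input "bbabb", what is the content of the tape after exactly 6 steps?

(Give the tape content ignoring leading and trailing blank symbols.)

Execution trace:
Initial: [r0]bbabb
Step 1: δ(r0, b) = (r0, a, L) → [r0]□ababb
Step 2: δ(r0, □) = (r3, b, R) → b[r3]ababb
Step 3: δ(r3, a) = (r0, a, L) → [r0]bababb
Step 4: δ(r0, b) = (r0, a, L) → [r0]□aababb
Step 5: δ(r0, □) = (r3, b, R) → b[r3]aababb
Step 6: δ(r3, a) = (r0, a, L) → [r0]baababb

After 6 steps, the tape (ignoring leading/trailing blanks) is: baababb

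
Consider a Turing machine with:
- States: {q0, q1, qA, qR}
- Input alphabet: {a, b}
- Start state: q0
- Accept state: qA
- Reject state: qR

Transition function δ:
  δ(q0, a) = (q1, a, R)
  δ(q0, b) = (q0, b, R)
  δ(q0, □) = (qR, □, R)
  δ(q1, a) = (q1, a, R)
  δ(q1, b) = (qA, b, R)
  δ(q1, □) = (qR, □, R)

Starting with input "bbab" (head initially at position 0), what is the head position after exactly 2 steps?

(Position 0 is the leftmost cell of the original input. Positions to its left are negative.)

Execution trace (head position shown):
Step 0: [q0]bbab  (head at position 0)
Step 1: move right → b[q0]bab  (head at position 1)
Step 2: move right → bb[q0]ab  (head at position 2)

After 2 steps, the head is at position 2.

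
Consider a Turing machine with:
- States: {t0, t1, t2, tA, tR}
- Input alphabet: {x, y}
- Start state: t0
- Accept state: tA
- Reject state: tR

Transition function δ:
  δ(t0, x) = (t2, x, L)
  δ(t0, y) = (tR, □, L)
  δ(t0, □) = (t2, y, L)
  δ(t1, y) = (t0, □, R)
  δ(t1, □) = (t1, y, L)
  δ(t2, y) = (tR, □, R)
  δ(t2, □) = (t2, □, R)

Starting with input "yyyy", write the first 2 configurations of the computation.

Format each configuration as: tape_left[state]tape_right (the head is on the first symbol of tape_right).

Transitions applied:
Step 1: δ(t0, y) = (tR, □, L)

The first 2 configurations are:
[t0]yyyy ⊢ [tR]□□yyy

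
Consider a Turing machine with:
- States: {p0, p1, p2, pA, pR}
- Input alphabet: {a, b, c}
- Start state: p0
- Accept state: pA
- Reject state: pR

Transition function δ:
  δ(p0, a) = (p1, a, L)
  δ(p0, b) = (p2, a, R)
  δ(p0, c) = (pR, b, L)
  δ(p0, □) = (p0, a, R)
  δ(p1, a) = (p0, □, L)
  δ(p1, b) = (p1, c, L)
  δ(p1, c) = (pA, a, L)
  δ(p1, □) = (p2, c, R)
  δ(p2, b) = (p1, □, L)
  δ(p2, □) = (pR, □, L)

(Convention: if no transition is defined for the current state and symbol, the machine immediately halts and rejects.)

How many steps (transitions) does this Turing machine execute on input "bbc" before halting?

Execution trace:
Initial: [p0]bbc
Step 1: δ(p0, b) = (p2, a, R) → a[p2]bc
Step 2: δ(p2, b) = (p1, □, L) → [p1]a□c
Step 3: δ(p1, a) = (p0, □, L) → [p0]□□□c
Step 4: δ(p0, □) = (p0, a, R) → a[p0]□□c
Step 5: δ(p0, □) = (p0, a, R) → aa[p0]□c
Step 6: δ(p0, □) = (p0, a, R) → aaa[p0]c
Step 7: δ(p0, c) = (pR, b, L) → aa[pR]ab

The machine reaches the reject state pR and halts.

The machine executed 7 steps before halting.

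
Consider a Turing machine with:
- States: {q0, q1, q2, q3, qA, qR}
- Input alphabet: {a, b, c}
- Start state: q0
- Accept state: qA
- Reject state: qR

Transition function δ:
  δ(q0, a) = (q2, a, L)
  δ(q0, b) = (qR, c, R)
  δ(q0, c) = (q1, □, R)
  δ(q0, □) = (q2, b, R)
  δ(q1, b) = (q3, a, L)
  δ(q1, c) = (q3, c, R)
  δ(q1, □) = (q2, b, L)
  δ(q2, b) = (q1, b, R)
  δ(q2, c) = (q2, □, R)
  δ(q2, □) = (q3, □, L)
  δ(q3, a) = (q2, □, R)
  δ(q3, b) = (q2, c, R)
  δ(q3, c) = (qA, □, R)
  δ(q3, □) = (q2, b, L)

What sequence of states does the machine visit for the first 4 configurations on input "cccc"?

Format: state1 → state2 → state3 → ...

Execution trace:
Initial: [q0]cccc
Step 1: δ(q0, c) = (q1, □, R) → □[q1]ccc
Step 2: δ(q1, c) = (q3, c, R) → □c[q3]cc
Step 3: δ(q3, c) = (qA, □, R) → □c□[qA]c

The machine reaches the accept state qA and halts.

State sequence: q0 → q1 → q3 → qA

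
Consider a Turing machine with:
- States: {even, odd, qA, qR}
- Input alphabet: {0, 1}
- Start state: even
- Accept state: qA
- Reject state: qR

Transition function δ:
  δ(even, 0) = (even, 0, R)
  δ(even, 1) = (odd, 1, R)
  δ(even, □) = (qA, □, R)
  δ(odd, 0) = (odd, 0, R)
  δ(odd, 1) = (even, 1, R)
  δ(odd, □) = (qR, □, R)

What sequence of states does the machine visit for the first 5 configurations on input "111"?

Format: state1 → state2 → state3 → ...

Execution trace:
Initial: [even]111
Step 1: δ(even, 1) = (odd, 1, R) → 1[odd]11
Step 2: δ(odd, 1) = (even, 1, R) → 11[even]1
Step 3: δ(even, 1) = (odd, 1, R) → 111[odd]□
Step 4: δ(odd, □) = (qR, □, R) → 111□[qR]□

The machine reaches the reject state qR and halts.

State sequence: even → odd → even → odd → qR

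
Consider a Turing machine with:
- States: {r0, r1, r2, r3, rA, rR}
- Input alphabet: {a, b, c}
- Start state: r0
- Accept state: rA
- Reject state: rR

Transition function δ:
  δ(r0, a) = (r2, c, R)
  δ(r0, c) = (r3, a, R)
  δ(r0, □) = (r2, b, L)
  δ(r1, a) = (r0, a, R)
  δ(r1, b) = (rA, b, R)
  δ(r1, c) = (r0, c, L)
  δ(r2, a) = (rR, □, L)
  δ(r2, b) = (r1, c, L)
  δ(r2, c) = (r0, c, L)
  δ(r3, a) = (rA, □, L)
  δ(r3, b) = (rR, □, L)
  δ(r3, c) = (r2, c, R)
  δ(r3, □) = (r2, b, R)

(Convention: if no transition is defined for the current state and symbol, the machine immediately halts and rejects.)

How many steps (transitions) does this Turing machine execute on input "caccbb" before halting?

Execution trace:
Initial: [r0]caccbb
Step 1: δ(r0, c) = (r3, a, R) → a[r3]accbb
Step 2: δ(r3, a) = (rA, □, L) → [rA]a□ccbb

The machine reaches the accept state rA and halts.

The machine executed 2 steps before halting.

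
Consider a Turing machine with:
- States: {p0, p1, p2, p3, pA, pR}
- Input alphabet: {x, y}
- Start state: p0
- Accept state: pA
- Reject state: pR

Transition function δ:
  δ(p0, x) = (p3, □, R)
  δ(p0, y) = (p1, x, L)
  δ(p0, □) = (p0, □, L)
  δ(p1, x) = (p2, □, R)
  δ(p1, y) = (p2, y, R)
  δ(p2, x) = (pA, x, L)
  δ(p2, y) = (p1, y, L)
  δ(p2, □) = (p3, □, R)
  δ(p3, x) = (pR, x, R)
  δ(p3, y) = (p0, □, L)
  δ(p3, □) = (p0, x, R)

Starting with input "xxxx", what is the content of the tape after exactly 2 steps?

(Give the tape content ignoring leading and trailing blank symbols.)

Execution trace:
Initial: [p0]xxxx
Step 1: δ(p0, x) = (p3, □, R) → □[p3]xxx
Step 2: δ(p3, x) = (pR, x, R) → □x[pR]xx

The machine reaches the reject state pR and halts.

After 2 steps, the tape (ignoring leading/trailing blanks) is: xxx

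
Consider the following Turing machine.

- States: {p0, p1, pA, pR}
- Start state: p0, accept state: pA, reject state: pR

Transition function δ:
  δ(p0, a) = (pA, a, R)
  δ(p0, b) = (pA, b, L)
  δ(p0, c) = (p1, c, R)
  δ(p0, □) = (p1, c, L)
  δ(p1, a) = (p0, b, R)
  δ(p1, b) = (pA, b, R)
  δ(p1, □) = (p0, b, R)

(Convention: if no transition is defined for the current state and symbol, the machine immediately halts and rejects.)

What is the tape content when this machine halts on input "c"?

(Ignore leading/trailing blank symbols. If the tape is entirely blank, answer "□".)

Execution trace:
Initial: [p0]c
Step 1: δ(p0, c) = (p1, c, R) → c[p1]□
Step 2: δ(p1, □) = (p0, b, R) → cb[p0]□
Step 3: δ(p0, □) = (p1, c, L) → c[p1]bc
Step 4: δ(p1, b) = (pA, b, R) → cb[pA]c

The machine reaches the accept state pA and halts.

Final tape (ignoring leading/trailing blanks): cbc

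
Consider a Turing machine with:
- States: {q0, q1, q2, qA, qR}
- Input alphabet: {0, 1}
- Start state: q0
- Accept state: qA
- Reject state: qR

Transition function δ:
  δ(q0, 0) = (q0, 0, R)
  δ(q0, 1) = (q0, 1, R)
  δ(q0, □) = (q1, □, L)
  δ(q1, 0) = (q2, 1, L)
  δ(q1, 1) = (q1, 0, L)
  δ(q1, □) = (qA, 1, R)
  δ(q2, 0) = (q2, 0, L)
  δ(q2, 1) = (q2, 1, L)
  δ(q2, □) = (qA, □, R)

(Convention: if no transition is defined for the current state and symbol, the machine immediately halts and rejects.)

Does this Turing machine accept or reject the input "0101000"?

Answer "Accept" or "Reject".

Execution trace:
Initial: [q0]0101000
Step 1: δ(q0, 0) = (q0, 0, R) → 0[q0]101000
Step 2: δ(q0, 1) = (q0, 1, R) → 01[q0]01000
Step 3: δ(q0, 0) = (q0, 0, R) → 010[q0]1000
Step 4: δ(q0, 1) = (q0, 1, R) → 0101[q0]000
Step 5: δ(q0, 0) = (q0, 0, R) → 01010[q0]00
Step 6: δ(q0, 0) = (q0, 0, R) → 010100[q0]0
Step 7: δ(q0, 0) = (q0, 0, R) → 0101000[q0]□
Step 8: δ(q0, □) = (q1, □, L) → 010100[q1]0□
Step 9: δ(q1, 0) = (q2, 1, L) → 01010[q2]01□
Step 10: δ(q2, 0) = (q2, 0, L) → 0101[q2]001□
Step 11: δ(q2, 0) = (q2, 0, L) → 010[q2]1001□
Step 12: δ(q2, 1) = (q2, 1, L) → 01[q2]01001□
Step 13: δ(q2, 0) = (q2, 0, L) → 0[q2]101001□
Step 14: δ(q2, 1) = (q2, 1, L) → [q2]0101001□
Step 15: δ(q2, 0) = (q2, 0, L) → [q2]□0101001□
Step 16: δ(q2, □) = (qA, □, R) → □[qA]0101001□

The machine reaches the accept state qA and halts.

Answer: Accept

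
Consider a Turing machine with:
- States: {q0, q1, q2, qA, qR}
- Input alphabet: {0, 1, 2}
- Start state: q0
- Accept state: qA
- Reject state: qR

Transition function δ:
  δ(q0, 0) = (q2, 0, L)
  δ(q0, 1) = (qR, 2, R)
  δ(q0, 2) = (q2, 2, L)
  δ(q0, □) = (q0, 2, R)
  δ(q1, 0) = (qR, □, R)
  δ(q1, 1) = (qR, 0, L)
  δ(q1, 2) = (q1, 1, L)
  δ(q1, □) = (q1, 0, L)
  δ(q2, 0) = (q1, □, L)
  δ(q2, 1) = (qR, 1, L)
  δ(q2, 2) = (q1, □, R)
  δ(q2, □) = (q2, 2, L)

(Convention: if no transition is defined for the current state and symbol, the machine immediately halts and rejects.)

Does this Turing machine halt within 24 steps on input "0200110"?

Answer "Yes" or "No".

Execution trace:
Initial: [q0]0200110
Step 1: δ(q0, 0) = (q2, 0, L) → [q2]□0200110
Step 2: δ(q2, □) = (q2, 2, L) → [q2]□20200110
Step 3: δ(q2, □) = (q2, 2, L) → [q2]□220200110
Step 4: δ(q2, □) = (q2, 2, L) → [q2]□2220200110
Step 5: δ(q2, □) = (q2, 2, L) → [q2]□22220200110
Step 6: δ(q2, □) = (q2, 2, L) → [q2]□222220200110
Step 7: δ(q2, □) = (q2, 2, L) → [q2]□2222220200110
Step 8: δ(q2, □) = (q2, 2, L) → [q2]□22222220200110
Step 9: δ(q2, □) = (q2, 2, L) → [q2]□222222220200110
Step 10: δ(q2, □) = (q2, 2, L) → [q2]□2222222220200110
Step 11: δ(q2, □) = (q2, 2, L) → [q2]□22222222220200110
Step 12: δ(q2, □) = (q2, 2, L) → [q2]□222222222220200110
Step 13: δ(q2, □) = (q2, 2, L) → [q2]□2222222222220200110
Step 14: δ(q2, □) = (q2, 2, L) → [q2]□22222222222220200110
Step 15: δ(q2, □) = (q2, 2, L) → [q2]□222222222222220200110
Step 16: δ(q2, □) = (q2, 2, L) → [q2]□2222222222222220200110
Step 17: δ(q2, □) = (q2, 2, L) → [q2]□22222222222222220200110
Step 18: δ(q2, □) = (q2, 2, L) → [q2]□222222222222222220200110
Step 19: δ(q2, □) = (q2, 2, L) → [q2]□2222222222222222220200110
Step 20: δ(q2, □) = (q2, 2, L) → [q2]□22222222222222222220200110
Step 21: δ(q2, □) = (q2, 2, L) → [q2]□222222222222222222220200110
Step 22: δ(q2, □) = (q2, 2, L) → [q2]□2222222222222222222220200110
Step 23: δ(q2, □) = (q2, 2, L) → [q2]□22222222222222222222220200110
Step 24: δ(q2, □) = (q2, 2, L) → [q2]□222222222222222222222220200110

The machine has not reached a halting state after 24 steps.
The machine did not halt within the 24-step bound.

Answer: No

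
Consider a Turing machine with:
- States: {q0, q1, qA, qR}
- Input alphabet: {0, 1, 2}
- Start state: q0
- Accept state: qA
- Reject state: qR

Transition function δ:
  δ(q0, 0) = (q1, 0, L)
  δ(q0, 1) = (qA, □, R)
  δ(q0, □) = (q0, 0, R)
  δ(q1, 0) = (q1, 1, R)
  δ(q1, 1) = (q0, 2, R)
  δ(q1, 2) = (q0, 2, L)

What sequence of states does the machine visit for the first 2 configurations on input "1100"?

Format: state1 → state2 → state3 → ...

Execution trace:
Initial: [q0]1100
Step 1: δ(q0, 1) = (qA, □, R) → □[qA]100

The machine reaches the accept state qA and halts.

State sequence: q0 → qA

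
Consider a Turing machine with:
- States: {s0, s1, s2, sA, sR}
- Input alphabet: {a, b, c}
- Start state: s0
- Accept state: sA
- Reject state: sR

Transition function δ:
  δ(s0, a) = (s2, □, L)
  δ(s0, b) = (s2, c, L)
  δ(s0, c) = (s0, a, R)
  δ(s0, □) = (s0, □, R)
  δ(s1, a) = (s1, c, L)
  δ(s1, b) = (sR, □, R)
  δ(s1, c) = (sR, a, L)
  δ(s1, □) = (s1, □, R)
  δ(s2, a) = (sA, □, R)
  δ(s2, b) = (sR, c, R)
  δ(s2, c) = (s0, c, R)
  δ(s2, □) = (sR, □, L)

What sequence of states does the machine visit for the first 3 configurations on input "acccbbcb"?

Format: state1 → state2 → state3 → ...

Execution trace:
Initial: [s0]acccbbcb
Step 1: δ(s0, a) = (s2, □, L) → [s2]□□cccbbcb
Step 2: δ(s2, □) = (sR, □, L) → [sR]□□□cccbbcb

The machine reaches the reject state sR and halts.

State sequence: s0 → s2 → sR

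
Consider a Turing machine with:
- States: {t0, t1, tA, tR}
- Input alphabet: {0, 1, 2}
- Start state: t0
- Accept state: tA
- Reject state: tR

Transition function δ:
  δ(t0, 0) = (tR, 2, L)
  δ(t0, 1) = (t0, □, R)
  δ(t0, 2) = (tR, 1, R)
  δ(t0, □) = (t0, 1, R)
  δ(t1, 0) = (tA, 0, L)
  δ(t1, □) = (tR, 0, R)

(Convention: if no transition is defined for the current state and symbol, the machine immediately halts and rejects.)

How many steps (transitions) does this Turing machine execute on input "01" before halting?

Execution trace:
Initial: [t0]01
Step 1: δ(t0, 0) = (tR, 2, L) → [tR]□21

The machine reaches the reject state tR and halts.

The machine executed 1 step before halting.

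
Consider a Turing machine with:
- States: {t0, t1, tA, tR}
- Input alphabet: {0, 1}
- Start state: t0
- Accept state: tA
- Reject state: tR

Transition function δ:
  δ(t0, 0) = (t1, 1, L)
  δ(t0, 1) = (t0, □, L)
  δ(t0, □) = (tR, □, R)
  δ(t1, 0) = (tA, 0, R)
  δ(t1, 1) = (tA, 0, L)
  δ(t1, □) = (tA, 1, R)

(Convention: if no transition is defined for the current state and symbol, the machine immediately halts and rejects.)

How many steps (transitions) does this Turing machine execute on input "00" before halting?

Execution trace:
Initial: [t0]00
Step 1: δ(t0, 0) = (t1, 1, L) → [t1]□10
Step 2: δ(t1, □) = (tA, 1, R) → 1[tA]10

The machine reaches the accept state tA and halts.

The machine executed 2 steps before halting.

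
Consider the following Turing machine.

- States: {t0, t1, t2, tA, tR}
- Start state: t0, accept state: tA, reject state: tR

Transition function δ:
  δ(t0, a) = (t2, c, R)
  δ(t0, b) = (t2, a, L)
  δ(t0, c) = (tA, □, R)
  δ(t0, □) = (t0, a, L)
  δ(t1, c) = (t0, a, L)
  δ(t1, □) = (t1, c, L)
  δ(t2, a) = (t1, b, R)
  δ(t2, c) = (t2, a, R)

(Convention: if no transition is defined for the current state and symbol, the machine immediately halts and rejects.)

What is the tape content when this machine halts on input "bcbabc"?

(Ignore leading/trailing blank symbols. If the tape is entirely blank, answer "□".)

Execution trace:
Initial: [t0]bcbabc
Step 1: δ(t0, b) = (t2, a, L) → [t2]□acbabc

No transition is defined for δ(t2, □). By convention the machine halts and rejects.

Final tape (ignoring leading/trailing blanks): acbabc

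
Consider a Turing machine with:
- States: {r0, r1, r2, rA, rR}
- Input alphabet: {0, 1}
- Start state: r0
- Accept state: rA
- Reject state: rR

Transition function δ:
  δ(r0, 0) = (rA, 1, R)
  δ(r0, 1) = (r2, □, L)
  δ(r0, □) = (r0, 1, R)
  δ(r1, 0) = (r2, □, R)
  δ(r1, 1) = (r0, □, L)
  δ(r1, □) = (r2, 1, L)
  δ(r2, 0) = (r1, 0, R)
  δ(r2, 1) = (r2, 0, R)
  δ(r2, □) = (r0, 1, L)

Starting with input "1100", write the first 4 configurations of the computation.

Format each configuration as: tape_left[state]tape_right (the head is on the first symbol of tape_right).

Transitions applied:
Step 1: δ(r0, 1) = (r2, □, L)
Step 2: δ(r2, □) = (r0, 1, L)
Step 3: δ(r0, □) = (r0, 1, R)

The first 4 configurations are:
[r0]1100 ⊢ [r2]□□100 ⊢ [r0]□1□100 ⊢ 1[r0]1□100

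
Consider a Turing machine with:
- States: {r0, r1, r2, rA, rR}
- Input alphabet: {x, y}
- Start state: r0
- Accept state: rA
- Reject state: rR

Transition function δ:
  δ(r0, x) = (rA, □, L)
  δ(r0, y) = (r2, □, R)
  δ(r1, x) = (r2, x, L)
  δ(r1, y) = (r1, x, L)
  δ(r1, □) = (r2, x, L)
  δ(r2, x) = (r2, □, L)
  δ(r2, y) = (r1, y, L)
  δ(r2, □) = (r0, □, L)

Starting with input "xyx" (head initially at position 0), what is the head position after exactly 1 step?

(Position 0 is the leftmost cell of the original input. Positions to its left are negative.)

Execution trace (head position shown):
Step 0: [r0]xyx  (head at position 0)
Step 1: move left → [rA]□□yx  (head at position -1)

After 1 step, the head is at position -1.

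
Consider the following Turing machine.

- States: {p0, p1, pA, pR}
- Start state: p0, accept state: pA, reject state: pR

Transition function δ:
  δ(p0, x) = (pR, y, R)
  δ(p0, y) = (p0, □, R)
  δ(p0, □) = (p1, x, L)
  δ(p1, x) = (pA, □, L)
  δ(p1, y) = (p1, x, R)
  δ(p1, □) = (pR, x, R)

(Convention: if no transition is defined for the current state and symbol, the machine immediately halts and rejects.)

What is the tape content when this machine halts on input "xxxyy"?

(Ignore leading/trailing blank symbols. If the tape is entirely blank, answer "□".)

Execution trace:
Initial: [p0]xxxyy
Step 1: δ(p0, x) = (pR, y, R) → y[pR]xxyy

The machine reaches the reject state pR and halts.

Final tape (ignoring leading/trailing blanks): yxxyy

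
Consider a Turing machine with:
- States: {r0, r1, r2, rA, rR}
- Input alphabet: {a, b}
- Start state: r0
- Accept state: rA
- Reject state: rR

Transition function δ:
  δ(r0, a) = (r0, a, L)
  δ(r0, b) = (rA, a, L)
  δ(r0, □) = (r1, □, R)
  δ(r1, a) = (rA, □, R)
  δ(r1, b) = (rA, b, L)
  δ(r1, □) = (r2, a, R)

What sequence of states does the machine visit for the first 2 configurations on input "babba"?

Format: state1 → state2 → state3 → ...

Execution trace:
Initial: [r0]babba
Step 1: δ(r0, b) = (rA, a, L) → [rA]□aabba

The machine reaches the accept state rA and halts.

State sequence: r0 → rA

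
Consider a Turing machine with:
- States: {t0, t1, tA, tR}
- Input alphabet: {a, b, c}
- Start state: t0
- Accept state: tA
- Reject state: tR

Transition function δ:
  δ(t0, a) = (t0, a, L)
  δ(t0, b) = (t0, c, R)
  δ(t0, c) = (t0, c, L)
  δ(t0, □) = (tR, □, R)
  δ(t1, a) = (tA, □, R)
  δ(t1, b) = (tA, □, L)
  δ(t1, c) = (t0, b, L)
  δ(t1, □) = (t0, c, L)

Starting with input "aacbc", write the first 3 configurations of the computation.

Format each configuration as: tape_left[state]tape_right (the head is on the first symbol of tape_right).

Transitions applied:
Step 1: δ(t0, a) = (t0, a, L)
Step 2: δ(t0, □) = (tR, □, R)

The first 3 configurations are:
[t0]aacbc ⊢ [t0]□aacbc ⊢ □[tR]aacbc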